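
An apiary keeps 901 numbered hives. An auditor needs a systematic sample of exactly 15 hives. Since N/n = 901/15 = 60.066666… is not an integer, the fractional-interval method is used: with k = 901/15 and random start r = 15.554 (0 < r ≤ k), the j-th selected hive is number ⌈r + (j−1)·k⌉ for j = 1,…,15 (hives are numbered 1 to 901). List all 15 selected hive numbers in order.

16, 76, 136, 196, 256, 316, 376, 437, 497, 557, 617, 677, 737, 797, 857

j=1: r + 0k = 15.554 → ⌈·⌉ = 16
j=2: r + 1k = 75.620666… → ⌈·⌉ = 76
j=3: r + 2k = 135.687333… → ⌈·⌉ = 136
j=4: r + 3k = 195.754 → ⌈·⌉ = 196
j=5: r + 4k = 255.820666… → ⌈·⌉ = 256
j=6: r + 5k = 315.887333… → ⌈·⌉ = 316
j=7: r + 6k = 375.954 → ⌈·⌉ = 376
j=8: r + 7k = 436.020666… → ⌈·⌉ = 437
j=9: r + 8k = 496.087333… → ⌈·⌉ = 497
j=10: r + 9k = 556.154 → ⌈·⌉ = 557
j=11: r + 10k = 616.220666… → ⌈·⌉ = 617
j=12: r + 11k = 676.287333… → ⌈·⌉ = 677
j=13: r + 12k = 736.354 → ⌈·⌉ = 737
j=14: r + 13k = 796.420666… → ⌈·⌉ = 797
j=15: r + 14k = 856.487333… → ⌈·⌉ = 857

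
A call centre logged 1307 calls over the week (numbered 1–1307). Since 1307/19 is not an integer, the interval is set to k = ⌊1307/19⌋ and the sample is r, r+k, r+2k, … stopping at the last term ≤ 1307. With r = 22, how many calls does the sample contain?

19

k = ⌊1307/19⌋ = 68
Achieved size = ⌊(1307 − 22)/68⌋ + 1 = ⌊1285/68⌋ + 1 = 18 + 1 = 19
(last selection: 22 + 18×68 = 1246 ≤ 1307; next would be 1314 > 1307)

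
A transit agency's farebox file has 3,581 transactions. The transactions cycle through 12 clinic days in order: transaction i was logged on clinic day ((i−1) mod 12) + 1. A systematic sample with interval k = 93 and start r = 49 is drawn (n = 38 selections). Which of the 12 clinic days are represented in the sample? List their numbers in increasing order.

Consecutive selections differ by k = 93, so their clinic day numbers differ by 93 mod 12 = 9.
gcd(93, 12) = 3, so the sample visits 12/3 = 4 distinct residues mod 12.
Start 49 is clinic day 1; the clinic days hit are 1, 4, 7, 10.

1, 4, 7, 10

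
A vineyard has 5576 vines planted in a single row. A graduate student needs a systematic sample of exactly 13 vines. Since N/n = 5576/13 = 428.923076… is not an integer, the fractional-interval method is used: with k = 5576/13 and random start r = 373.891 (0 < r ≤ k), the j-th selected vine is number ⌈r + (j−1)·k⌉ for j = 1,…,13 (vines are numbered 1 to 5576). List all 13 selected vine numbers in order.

j=1: r + 0k = 373.891 → ⌈·⌉ = 374
j=2: r + 1k = 802.814076… → ⌈·⌉ = 803
j=3: r + 2k = 1231.737153… → ⌈·⌉ = 1232
j=4: r + 3k = 1660.660230… → ⌈·⌉ = 1661
j=5: r + 4k = 2089.583307… → ⌈·⌉ = 2090
j=6: r + 5k = 2518.506384… → ⌈·⌉ = 2519
j=7: r + 6k = 2947.429461… → ⌈·⌉ = 2948
j=8: r + 7k = 3376.352538… → ⌈·⌉ = 3377
j=9: r + 8k = 3805.275615… → ⌈·⌉ = 3806
j=10: r + 9k = 4234.198692… → ⌈·⌉ = 4235
j=11: r + 10k = 4663.121769… → ⌈·⌉ = 4664
j=12: r + 11k = 5092.044846… → ⌈·⌉ = 5093
j=13: r + 12k = 5520.967923… → ⌈·⌉ = 5521

374, 803, 1232, 1661, 2090, 2519, 2948, 3377, 3806, 4235, 4664, 5093, 5521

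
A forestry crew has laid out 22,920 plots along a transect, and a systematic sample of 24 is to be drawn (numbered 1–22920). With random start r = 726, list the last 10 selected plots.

k = N/n = 22920/24 = 955
15th selection = 726 + 14×955 = 14096
16th: 14096 + 955 = 15051
17th: 15051 + 955 = 16006
18th: 16006 + 955 = 16961
19th: 16961 + 955 = 17916
20th: 17916 + 955 = 18871
21st: 18871 + 955 = 19826
22nd: 19826 + 955 = 20781
23rd: 20781 + 955 = 21736
24th: 21736 + 955 = 22691

14096, 15051, 16006, 16961, 17916, 18871, 19826, 20781, 21736, 22691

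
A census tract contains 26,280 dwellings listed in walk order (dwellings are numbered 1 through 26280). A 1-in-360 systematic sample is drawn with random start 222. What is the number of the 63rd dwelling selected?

22542

k = 360
63rd selection = r + (63−1)·k = 222 + 62×360 = 222 + 22320 = 22542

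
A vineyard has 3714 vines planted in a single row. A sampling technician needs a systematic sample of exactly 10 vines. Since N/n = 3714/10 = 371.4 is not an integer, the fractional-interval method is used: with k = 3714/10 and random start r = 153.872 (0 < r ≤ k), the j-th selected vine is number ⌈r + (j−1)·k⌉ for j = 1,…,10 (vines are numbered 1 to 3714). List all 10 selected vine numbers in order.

j=1: r + 0k = 153.872 → ⌈·⌉ = 154
j=2: r + 1k = 525.272 → ⌈·⌉ = 526
j=3: r + 2k = 896.672 → ⌈·⌉ = 897
j=4: r + 3k = 1268.072 → ⌈·⌉ = 1269
j=5: r + 4k = 1639.472 → ⌈·⌉ = 1640
j=6: r + 5k = 2010.872 → ⌈·⌉ = 2011
j=7: r + 6k = 2382.272 → ⌈·⌉ = 2383
j=8: r + 7k = 2753.672 → ⌈·⌉ = 2754
j=9: r + 8k = 3125.072 → ⌈·⌉ = 3126
j=10: r + 9k = 3496.472 → ⌈·⌉ = 3497

154, 526, 897, 1269, 1640, 2011, 2383, 2754, 3126, 3497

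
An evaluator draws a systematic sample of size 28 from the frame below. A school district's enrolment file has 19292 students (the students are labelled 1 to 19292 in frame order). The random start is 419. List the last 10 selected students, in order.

12821, 13510, 14199, 14888, 15577, 16266, 16955, 17644, 18333, 19022

k = N/n = 19292/28 = 689
19th selection = 419 + 18×689 = 12821
20th: 12821 + 689 = 13510
21st: 13510 + 689 = 14199
22nd: 14199 + 689 = 14888
23rd: 14888 + 689 = 15577
24th: 15577 + 689 = 16266
25th: 16266 + 689 = 16955
26th: 16955 + 689 = 17644
27th: 17644 + 689 = 18333
28th: 18333 + 689 = 19022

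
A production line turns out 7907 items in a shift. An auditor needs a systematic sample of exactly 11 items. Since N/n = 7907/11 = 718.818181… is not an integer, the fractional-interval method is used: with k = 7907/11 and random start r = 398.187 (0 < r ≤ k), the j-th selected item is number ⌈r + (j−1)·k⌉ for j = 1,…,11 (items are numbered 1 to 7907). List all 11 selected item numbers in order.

j=1: r + 0k = 398.187 → ⌈·⌉ = 399
j=2: r + 1k = 1117.005181… → ⌈·⌉ = 1118
j=3: r + 2k = 1835.823363… → ⌈·⌉ = 1836
j=4: r + 3k = 2554.641545… → ⌈·⌉ = 2555
j=5: r + 4k = 3273.459727… → ⌈·⌉ = 3274
j=6: r + 5k = 3992.277909… → ⌈·⌉ = 3993
j=7: r + 6k = 4711.096090… → ⌈·⌉ = 4712
j=8: r + 7k = 5429.914272… → ⌈·⌉ = 5430
j=9: r + 8k = 6148.732454… → ⌈·⌉ = 6149
j=10: r + 9k = 6867.550636… → ⌈·⌉ = 6868
j=11: r + 10k = 7586.368818… → ⌈·⌉ = 7587

399, 1118, 1836, 2555, 3274, 3993, 4712, 5430, 6149, 6868, 7587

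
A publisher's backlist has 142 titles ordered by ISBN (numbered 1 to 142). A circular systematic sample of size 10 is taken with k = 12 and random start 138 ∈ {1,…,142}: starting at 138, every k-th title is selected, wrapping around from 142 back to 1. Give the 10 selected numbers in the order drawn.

138, 8, 20, 32, 44, 56, 68, 80, 92, 104

Selection 1: 138
Selection 2: 138 + 12 = 150 → 150 − 142 = 8
Selection 3: 8 + 12 = 20
Selection 4: 20 + 12 = 32
Selection 5: 32 + 12 = 44
Selection 6: 44 + 12 = 56
Selection 7: 56 + 12 = 68
Selection 8: 68 + 12 = 80
Selection 9: 80 + 12 = 92
Selection 10: 92 + 12 = 104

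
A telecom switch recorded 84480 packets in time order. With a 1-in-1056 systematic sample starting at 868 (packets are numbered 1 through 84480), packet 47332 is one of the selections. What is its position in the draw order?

45

k = 1056
position = (47332 − 868)/1056 + 1 = 46464/1056 + 1 = 44 + 1 = 45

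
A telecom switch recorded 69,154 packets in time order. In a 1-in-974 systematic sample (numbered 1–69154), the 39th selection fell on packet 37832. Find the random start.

k = 974
r = 37832 − (39−1)×974 = 37832 − 37012 = 820

820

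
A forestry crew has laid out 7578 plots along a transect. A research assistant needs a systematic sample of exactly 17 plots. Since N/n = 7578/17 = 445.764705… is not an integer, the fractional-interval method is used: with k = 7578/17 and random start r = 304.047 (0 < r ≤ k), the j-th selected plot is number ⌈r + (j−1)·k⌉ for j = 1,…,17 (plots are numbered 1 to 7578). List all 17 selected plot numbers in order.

305, 750, 1196, 1642, 2088, 2533, 2979, 3425, 3871, 4316, 4762, 5208, 5654, 6099, 6545, 6991, 7437

j=1: r + 0k = 304.047 → ⌈·⌉ = 305
j=2: r + 1k = 749.811705… → ⌈·⌉ = 750
j=3: r + 2k = 1195.576411… → ⌈·⌉ = 1196
j=4: r + 3k = 1641.341117… → ⌈·⌉ = 1642
j=5: r + 4k = 2087.105823… → ⌈·⌉ = 2088
j=6: r + 5k = 2532.870529… → ⌈·⌉ = 2533
j=7: r + 6k = 2978.635235… → ⌈·⌉ = 2979
j=8: r + 7k = 3424.399941… → ⌈·⌉ = 3425
j=9: r + 8k = 3870.164647… → ⌈·⌉ = 3871
j=10: r + 9k = 4315.929352… → ⌈·⌉ = 4316
j=11: r + 10k = 4761.694058… → ⌈·⌉ = 4762
j=12: r + 11k = 5207.458764… → ⌈·⌉ = 5208
j=13: r + 12k = 5653.223470… → ⌈·⌉ = 5654
j=14: r + 13k = 6098.988176… → ⌈·⌉ = 6099
j=15: r + 14k = 6544.752882… → ⌈·⌉ = 6545
j=16: r + 15k = 6990.517588… → ⌈·⌉ = 6991
j=17: r + 16k = 7436.282294… → ⌈·⌉ = 7437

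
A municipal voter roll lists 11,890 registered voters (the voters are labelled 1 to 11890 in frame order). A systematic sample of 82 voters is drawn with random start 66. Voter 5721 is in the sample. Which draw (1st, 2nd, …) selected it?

40

k = 11890/82 = 145
position = (5721 − 66)/145 + 1 = 5655/145 + 1 = 39 + 1 = 40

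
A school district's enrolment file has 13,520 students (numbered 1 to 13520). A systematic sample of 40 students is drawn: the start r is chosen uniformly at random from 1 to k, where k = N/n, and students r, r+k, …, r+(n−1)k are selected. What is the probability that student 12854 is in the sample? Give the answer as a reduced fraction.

k = 13520/40 = 338.
Student 12854 is selected iff r ≡ 12854 (mod 338); exactly one such r in {1,…,338}.
Inclusion probability = 1/338.

1/338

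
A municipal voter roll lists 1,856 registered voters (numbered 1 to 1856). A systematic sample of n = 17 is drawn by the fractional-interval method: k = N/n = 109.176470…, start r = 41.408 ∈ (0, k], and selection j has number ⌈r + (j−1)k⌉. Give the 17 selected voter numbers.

j=1: r + 0k = 41.408 → ⌈·⌉ = 42
j=2: r + 1k = 150.584470… → ⌈·⌉ = 151
j=3: r + 2k = 259.760941… → ⌈·⌉ = 260
j=4: r + 3k = 368.937411… → ⌈·⌉ = 369
j=5: r + 4k = 478.113882… → ⌈·⌉ = 479
j=6: r + 5k = 587.290352… → ⌈·⌉ = 588
j=7: r + 6k = 696.466823… → ⌈·⌉ = 697
j=8: r + 7k = 805.643294… → ⌈·⌉ = 806
j=9: r + 8k = 914.819764… → ⌈·⌉ = 915
j=10: r + 9k = 1023.996235… → ⌈·⌉ = 1024
j=11: r + 10k = 1133.172705… → ⌈·⌉ = 1134
j=12: r + 11k = 1242.349176… → ⌈·⌉ = 1243
j=13: r + 12k = 1351.525647… → ⌈·⌉ = 1352
j=14: r + 13k = 1460.702117… → ⌈·⌉ = 1461
j=15: r + 14k = 1569.878588… → ⌈·⌉ = 1570
j=16: r + 15k = 1679.055058… → ⌈·⌉ = 1680
j=17: r + 16k = 1788.231529… → ⌈·⌉ = 1789

42, 151, 260, 369, 479, 588, 697, 806, 915, 1024, 1134, 1243, 1352, 1461, 1570, 1680, 1789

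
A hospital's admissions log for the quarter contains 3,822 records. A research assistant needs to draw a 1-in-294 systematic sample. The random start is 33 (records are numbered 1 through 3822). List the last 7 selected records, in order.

7th selection = 33 + 6×294 = 1797
8th: 1797 + 294 = 2091
9th: 2091 + 294 = 2385
10th: 2385 + 294 = 2679
11th: 2679 + 294 = 2973
12th: 2973 + 294 = 3267
13th: 3267 + 294 = 3561

1797, 2091, 2385, 2679, 2973, 3267, 3561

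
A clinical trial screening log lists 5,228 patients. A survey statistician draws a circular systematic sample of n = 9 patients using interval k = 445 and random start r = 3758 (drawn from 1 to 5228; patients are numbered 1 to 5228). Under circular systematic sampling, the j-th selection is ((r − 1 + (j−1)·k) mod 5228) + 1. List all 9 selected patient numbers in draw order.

3758, 4203, 4648, 5093, 310, 755, 1200, 1645, 2090

Selection 1: 3758
Selection 2: 3758 + 445 = 4203
Selection 3: 4203 + 445 = 4648
Selection 4: 4648 + 445 = 5093
Selection 5: 5093 + 445 = 5538 → 5538 − 5228 = 310
Selection 6: 310 + 445 = 755
Selection 7: 755 + 445 = 1200
Selection 8: 1200 + 445 = 1645
Selection 9: 1645 + 445 = 2090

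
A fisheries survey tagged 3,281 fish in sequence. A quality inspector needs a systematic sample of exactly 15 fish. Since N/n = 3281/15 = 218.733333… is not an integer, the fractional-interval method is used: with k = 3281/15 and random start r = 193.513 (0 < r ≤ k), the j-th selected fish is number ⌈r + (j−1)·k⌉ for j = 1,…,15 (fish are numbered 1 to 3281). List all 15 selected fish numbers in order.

j=1: r + 0k = 193.513 → ⌈·⌉ = 194
j=2: r + 1k = 412.246333… → ⌈·⌉ = 413
j=3: r + 2k = 630.979666… → ⌈·⌉ = 631
j=4: r + 3k = 849.713 → ⌈·⌉ = 850
j=5: r + 4k = 1068.446333… → ⌈·⌉ = 1069
j=6: r + 5k = 1287.179666… → ⌈·⌉ = 1288
j=7: r + 6k = 1505.913 → ⌈·⌉ = 1506
j=8: r + 7k = 1724.646333… → ⌈·⌉ = 1725
j=9: r + 8k = 1943.379666… → ⌈·⌉ = 1944
j=10: r + 9k = 2162.113 → ⌈·⌉ = 2163
j=11: r + 10k = 2380.846333… → ⌈·⌉ = 2381
j=12: r + 11k = 2599.579666… → ⌈·⌉ = 2600
j=13: r + 12k = 2818.313 → ⌈·⌉ = 2819
j=14: r + 13k = 3037.046333… → ⌈·⌉ = 3038
j=15: r + 14k = 3255.779666… → ⌈·⌉ = 3256

194, 413, 631, 850, 1069, 1288, 1506, 1725, 1944, 2163, 2381, 2600, 2819, 3038, 3256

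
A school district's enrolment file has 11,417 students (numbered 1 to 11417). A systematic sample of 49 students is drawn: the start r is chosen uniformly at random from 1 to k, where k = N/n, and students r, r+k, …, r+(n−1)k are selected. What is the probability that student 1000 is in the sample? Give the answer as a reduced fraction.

1/233

k = 11417/49 = 233.
Student 1000 is selected iff r ≡ 1000 (mod 233); exactly one such r in {1,…,233}.
Inclusion probability = 1/233.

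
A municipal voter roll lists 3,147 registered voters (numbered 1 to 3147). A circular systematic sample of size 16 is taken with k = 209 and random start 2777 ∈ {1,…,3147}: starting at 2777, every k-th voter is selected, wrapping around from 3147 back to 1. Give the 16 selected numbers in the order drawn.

Selection 1: 2777
Selection 2: 2777 + 209 = 2986
Selection 3: 2986 + 209 = 3195 → 3195 − 3147 = 48
Selection 4: 48 + 209 = 257
Selection 5: 257 + 209 = 466
Selection 6: 466 + 209 = 675
Selection 7: 675 + 209 = 884
Selection 8: 884 + 209 = 1093
Selection 9: 1093 + 209 = 1302
Selection 10: 1302 + 209 = 1511
Selection 11: 1511 + 209 = 1720
Selection 12: 1720 + 209 = 1929
Selection 13: 1929 + 209 = 2138
Selection 14: 2138 + 209 = 2347
Selection 15: 2347 + 209 = 2556
Selection 16: 2556 + 209 = 2765

2777, 2986, 48, 257, 466, 675, 884, 1093, 1302, 1511, 1720, 1929, 2138, 2347, 2556, 2765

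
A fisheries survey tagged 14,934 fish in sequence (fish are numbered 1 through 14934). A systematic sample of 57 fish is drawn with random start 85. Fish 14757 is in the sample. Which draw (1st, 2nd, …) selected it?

k = 14934/57 = 262
position = (14757 − 85)/262 + 1 = 14672/262 + 1 = 56 + 1 = 57

57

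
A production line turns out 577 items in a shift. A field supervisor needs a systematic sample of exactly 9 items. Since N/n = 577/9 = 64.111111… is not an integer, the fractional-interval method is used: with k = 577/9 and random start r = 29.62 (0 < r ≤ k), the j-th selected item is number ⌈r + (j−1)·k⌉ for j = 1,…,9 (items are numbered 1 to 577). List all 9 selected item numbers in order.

30, 94, 158, 222, 287, 351, 415, 479, 543

j=1: r + 0k = 29.62 → ⌈·⌉ = 30
j=2: r + 1k = 93.731111… → ⌈·⌉ = 94
j=3: r + 2k = 157.842222… → ⌈·⌉ = 158
j=4: r + 3k = 221.953333… → ⌈·⌉ = 222
j=5: r + 4k = 286.064444… → ⌈·⌉ = 287
j=6: r + 5k = 350.175555… → ⌈·⌉ = 351
j=7: r + 6k = 414.286666… → ⌈·⌉ = 415
j=8: r + 7k = 478.397777… → ⌈·⌉ = 479
j=9: r + 8k = 542.508888… → ⌈·⌉ = 543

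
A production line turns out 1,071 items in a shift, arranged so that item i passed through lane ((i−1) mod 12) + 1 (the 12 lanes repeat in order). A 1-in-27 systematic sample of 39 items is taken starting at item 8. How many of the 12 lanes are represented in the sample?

4

Consecutive selections differ by k = 27, so their lane numbers differ by 27 mod 12 = 3.
gcd(27, 12) = 3, so the sample visits 12/3 = 4 distinct residues mod 12.
Start 8 is lane 8; the lanes hit are 2, 5, 8, 11.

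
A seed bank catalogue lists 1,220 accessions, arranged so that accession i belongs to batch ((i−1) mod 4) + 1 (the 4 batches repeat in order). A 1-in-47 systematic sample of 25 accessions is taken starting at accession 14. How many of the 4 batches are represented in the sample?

4

Consecutive selections differ by k = 47, so their batch numbers differ by 47 mod 4 = 3.
gcd(47, 4) = 1, so the sample visits 4/1 = 4 distinct residues mod 4.
Start 14 is batch 2; the batches hit are 1, 2, 3, 4.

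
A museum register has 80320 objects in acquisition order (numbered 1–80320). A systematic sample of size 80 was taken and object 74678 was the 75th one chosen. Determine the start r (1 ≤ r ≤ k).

382

k = 80320/80 = 1004
r = 74678 − (75−1)×1004 = 74678 − 74296 = 382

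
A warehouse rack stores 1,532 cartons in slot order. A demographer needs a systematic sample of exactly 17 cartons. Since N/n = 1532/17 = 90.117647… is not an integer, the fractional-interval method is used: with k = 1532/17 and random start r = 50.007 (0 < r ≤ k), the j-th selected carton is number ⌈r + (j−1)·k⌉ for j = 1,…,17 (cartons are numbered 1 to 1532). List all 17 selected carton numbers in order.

j=1: r + 0k = 50.007 → ⌈·⌉ = 51
j=2: r + 1k = 140.124647… → ⌈·⌉ = 141
j=3: r + 2k = 230.242294… → ⌈·⌉ = 231
j=4: r + 3k = 320.359941… → ⌈·⌉ = 321
j=5: r + 4k = 410.477588… → ⌈·⌉ = 411
j=6: r + 5k = 500.595235… → ⌈·⌉ = 501
j=7: r + 6k = 590.712882… → ⌈·⌉ = 591
j=8: r + 7k = 680.830529… → ⌈·⌉ = 681
j=9: r + 8k = 770.948176… → ⌈·⌉ = 771
j=10: r + 9k = 861.065823… → ⌈·⌉ = 862
j=11: r + 10k = 951.183470… → ⌈·⌉ = 952
j=12: r + 11k = 1041.301117… → ⌈·⌉ = 1042
j=13: r + 12k = 1131.418764… → ⌈·⌉ = 1132
j=14: r + 13k = 1221.536411… → ⌈·⌉ = 1222
j=15: r + 14k = 1311.654058… → ⌈·⌉ = 1312
j=16: r + 15k = 1401.771705… → ⌈·⌉ = 1402
j=17: r + 16k = 1491.889352… → ⌈·⌉ = 1492

51, 141, 231, 321, 411, 501, 591, 681, 771, 862, 952, 1042, 1132, 1222, 1312, 1402, 1492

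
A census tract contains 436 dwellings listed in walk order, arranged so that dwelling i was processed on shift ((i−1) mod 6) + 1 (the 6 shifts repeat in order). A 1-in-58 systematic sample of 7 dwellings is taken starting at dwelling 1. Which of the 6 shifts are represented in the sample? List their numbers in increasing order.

1, 3, 5

Consecutive selections differ by k = 58, so their shift numbers differ by 58 mod 6 = 4.
gcd(58, 6) = 2, so the sample visits 6/2 = 3 distinct residues mod 6.
Start 1 is shift 1; the shifts hit are 1, 3, 5.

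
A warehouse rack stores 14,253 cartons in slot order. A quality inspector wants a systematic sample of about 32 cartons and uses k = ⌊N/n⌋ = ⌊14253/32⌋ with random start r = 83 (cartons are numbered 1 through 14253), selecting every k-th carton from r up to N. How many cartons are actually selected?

32

k = ⌊14253/32⌋ = 445
Achieved size = ⌊(14253 − 83)/445⌋ + 1 = ⌊14170/445⌋ + 1 = 31 + 1 = 32
(last selection: 83 + 31×445 = 13878 ≤ 14253; next would be 14323 > 14253)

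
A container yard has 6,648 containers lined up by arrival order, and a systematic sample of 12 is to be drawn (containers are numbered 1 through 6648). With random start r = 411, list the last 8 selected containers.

2627, 3181, 3735, 4289, 4843, 5397, 5951, 6505

k = N/n = 6648/12 = 554
5th selection = 411 + 4×554 = 2627
6th: 2627 + 554 = 3181
7th: 3181 + 554 = 3735
8th: 3735 + 554 = 4289
9th: 4289 + 554 = 4843
10th: 4843 + 554 = 5397
11th: 5397 + 554 = 5951
12th: 5951 + 554 = 6505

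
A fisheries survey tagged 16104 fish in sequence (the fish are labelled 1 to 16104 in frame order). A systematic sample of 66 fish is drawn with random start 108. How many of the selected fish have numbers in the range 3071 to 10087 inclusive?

k = 16104/66 = 244
First selection ≥ 3071: 108 + ⌈(3071−108)/244⌉·244 = 108 + 13×244 = 3280
Last selection ≤ 10087: 108 + ⌊(10087−108)/244⌋·244 = 108 + 40×244 = 9868
Count = 40 − 13 + 1 = 28

28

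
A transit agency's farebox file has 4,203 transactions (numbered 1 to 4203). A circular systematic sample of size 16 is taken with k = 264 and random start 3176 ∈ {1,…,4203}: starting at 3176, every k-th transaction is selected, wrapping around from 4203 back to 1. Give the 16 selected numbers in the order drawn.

Selection 1: 3176
Selection 2: 3176 + 264 = 3440
Selection 3: 3440 + 264 = 3704
Selection 4: 3704 + 264 = 3968
Selection 5: 3968 + 264 = 4232 → 4232 − 4203 = 29
Selection 6: 29 + 264 = 293
Selection 7: 293 + 264 = 557
Selection 8: 557 + 264 = 821
Selection 9: 821 + 264 = 1085
Selection 10: 1085 + 264 = 1349
Selection 11: 1349 + 264 = 1613
Selection 12: 1613 + 264 = 1877
Selection 13: 1877 + 264 = 2141
Selection 14: 2141 + 264 = 2405
Selection 15: 2405 + 264 = 2669
Selection 16: 2669 + 264 = 2933

3176, 3440, 3704, 3968, 29, 293, 557, 821, 1085, 1349, 1613, 1877, 2141, 2405, 2669, 2933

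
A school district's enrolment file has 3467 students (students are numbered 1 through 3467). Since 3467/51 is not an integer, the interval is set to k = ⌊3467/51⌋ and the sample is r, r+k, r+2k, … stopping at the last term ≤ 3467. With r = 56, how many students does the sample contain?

k = ⌊3467/51⌋ = 67
Achieved size = ⌊(3467 − 56)/67⌋ + 1 = ⌊3411/67⌋ + 1 = 50 + 1 = 51
(last selection: 56 + 50×67 = 3406 ≤ 3467; next would be 3473 > 3467)

51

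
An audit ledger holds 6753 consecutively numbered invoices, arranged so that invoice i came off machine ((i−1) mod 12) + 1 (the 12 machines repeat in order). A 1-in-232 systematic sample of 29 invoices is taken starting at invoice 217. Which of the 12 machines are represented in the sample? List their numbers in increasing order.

Consecutive selections differ by k = 232, so their machine numbers differ by 232 mod 12 = 4.
gcd(232, 12) = 4, so the sample visits 12/4 = 3 distinct residues mod 12.
Start 217 is machine 1; the machines hit are 1, 5, 9.

1, 5, 9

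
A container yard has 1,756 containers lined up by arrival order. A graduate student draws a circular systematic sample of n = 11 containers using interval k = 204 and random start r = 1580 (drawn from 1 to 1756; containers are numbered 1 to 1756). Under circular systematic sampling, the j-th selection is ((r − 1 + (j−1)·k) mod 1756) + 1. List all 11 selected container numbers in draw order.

Selection 1: 1580
Selection 2: 1580 + 204 = 1784 → 1784 − 1756 = 28
Selection 3: 28 + 204 = 232
Selection 4: 232 + 204 = 436
Selection 5: 436 + 204 = 640
Selection 6: 640 + 204 = 844
Selection 7: 844 + 204 = 1048
Selection 8: 1048 + 204 = 1252
Selection 9: 1252 + 204 = 1456
Selection 10: 1456 + 204 = 1660
Selection 11: 1660 + 204 = 1864 → 1864 − 1756 = 108

1580, 28, 232, 436, 640, 844, 1048, 1252, 1456, 1660, 108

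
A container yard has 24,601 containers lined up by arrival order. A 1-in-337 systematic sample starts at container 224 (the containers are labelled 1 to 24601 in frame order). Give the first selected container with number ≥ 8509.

k = 337
Steps past start: ⌈(8509 − 224)/337⌉ = ⌈8285/337⌉ = 25
Selected container: 224 + 25×337 = 8649

8649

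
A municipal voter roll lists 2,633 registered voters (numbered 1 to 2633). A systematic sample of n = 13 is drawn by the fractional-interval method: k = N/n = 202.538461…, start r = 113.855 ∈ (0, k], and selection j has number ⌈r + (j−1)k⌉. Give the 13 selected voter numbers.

j=1: r + 0k = 113.855 → ⌈·⌉ = 114
j=2: r + 1k = 316.393461… → ⌈·⌉ = 317
j=3: r + 2k = 518.931923… → ⌈·⌉ = 519
j=4: r + 3k = 721.470384… → ⌈·⌉ = 722
j=5: r + 4k = 924.008846… → ⌈·⌉ = 925
j=6: r + 5k = 1126.547307… → ⌈·⌉ = 1127
j=7: r + 6k = 1329.085769… → ⌈·⌉ = 1330
j=8: r + 7k = 1531.624230… → ⌈·⌉ = 1532
j=9: r + 8k = 1734.162692… → ⌈·⌉ = 1735
j=10: r + 9k = 1936.701153… → ⌈·⌉ = 1937
j=11: r + 10k = 2139.239615… → ⌈·⌉ = 2140
j=12: r + 11k = 2341.778076… → ⌈·⌉ = 2342
j=13: r + 12k = 2544.316538… → ⌈·⌉ = 2545

114, 317, 519, 722, 925, 1127, 1330, 1532, 1735, 1937, 2140, 2342, 2545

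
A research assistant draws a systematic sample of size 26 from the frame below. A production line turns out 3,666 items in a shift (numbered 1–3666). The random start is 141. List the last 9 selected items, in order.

2538, 2679, 2820, 2961, 3102, 3243, 3384, 3525, 3666

k = N/n = 3666/26 = 141
18th selection = 141 + 17×141 = 2538
19th: 2538 + 141 = 2679
20th: 2679 + 141 = 2820
21st: 2820 + 141 = 2961
22nd: 2961 + 141 = 3102
23rd: 3102 + 141 = 3243
24th: 3243 + 141 = 3384
25th: 3384 + 141 = 3525
26th: 3525 + 141 = 3666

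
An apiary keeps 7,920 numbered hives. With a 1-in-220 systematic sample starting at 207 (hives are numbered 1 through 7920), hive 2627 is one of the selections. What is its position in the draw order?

k = 220
position = (2627 − 207)/220 + 1 = 2420/220 + 1 = 11 + 1 = 12

12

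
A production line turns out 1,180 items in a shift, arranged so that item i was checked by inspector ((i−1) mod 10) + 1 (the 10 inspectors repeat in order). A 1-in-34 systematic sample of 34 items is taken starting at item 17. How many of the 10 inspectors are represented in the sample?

Consecutive selections differ by k = 34, so their inspector numbers differ by 34 mod 10 = 4.
gcd(34, 10) = 2, so the sample visits 10/2 = 5 distinct residues mod 10.
Start 17 is inspector 7; the inspectors hit are 1, 3, 5, 7, 9.

5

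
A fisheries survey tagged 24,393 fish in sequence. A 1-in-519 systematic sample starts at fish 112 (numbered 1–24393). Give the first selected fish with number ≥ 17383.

17758

k = 519
Steps past start: ⌈(17383 − 112)/519⌉ = ⌈17271/519⌉ = 34
Selected fish: 112 + 34×519 = 17758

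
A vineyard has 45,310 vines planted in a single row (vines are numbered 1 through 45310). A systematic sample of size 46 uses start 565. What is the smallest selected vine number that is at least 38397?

38980

k = 45310/46 = 985
Steps past start: ⌈(38397 − 565)/985⌉ = ⌈37832/985⌉ = 39
Selected vine: 565 + 39×985 = 38980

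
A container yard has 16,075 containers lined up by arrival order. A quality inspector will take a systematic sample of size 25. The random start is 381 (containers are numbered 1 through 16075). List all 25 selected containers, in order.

381, 1024, 1667, 2310, 2953, 3596, 4239, 4882, 5525, 6168, 6811, 7454, 8097, 8740, 9383, 10026, 10669, 11312, 11955, 12598, 13241, 13884, 14527, 15170, 15813

k = N/n = 16075/25 = 643
container 1: 381
container 2: 381 + 643 = 1024
container 3: 1024 + 643 = 1667
container 4: 1667 + 643 = 2310
container 5: 2310 + 643 = 2953
container 6: 2953 + 643 = 3596
container 7: 3596 + 643 = 4239
container 8: 4239 + 643 = 4882
container 9: 4882 + 643 = 5525
container 10: 5525 + 643 = 6168
container 11: 6168 + 643 = 6811
container 12: 6811 + 643 = 7454
container 13: 7454 + 643 = 8097
container 14: 8097 + 643 = 8740
container 15: 8740 + 643 = 9383
container 16: 9383 + 643 = 10026
container 17: 10026 + 643 = 10669
container 18: 10669 + 643 = 11312
container 19: 11312 + 643 = 11955
container 20: 11955 + 643 = 12598
container 21: 12598 + 643 = 13241
container 22: 13241 + 643 = 13884
container 23: 13884 + 643 = 14527
container 24: 14527 + 643 = 15170
container 25: 15170 + 643 = 15813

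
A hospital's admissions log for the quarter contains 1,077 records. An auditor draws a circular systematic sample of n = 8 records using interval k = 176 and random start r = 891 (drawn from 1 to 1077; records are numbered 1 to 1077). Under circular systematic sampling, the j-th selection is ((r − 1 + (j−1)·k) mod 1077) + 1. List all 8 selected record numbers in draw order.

891, 1067, 166, 342, 518, 694, 870, 1046

Selection 1: 891
Selection 2: 891 + 176 = 1067
Selection 3: 1067 + 176 = 1243 → 1243 − 1077 = 166
Selection 4: 166 + 176 = 342
Selection 5: 342 + 176 = 518
Selection 6: 518 + 176 = 694
Selection 7: 694 + 176 = 870
Selection 8: 870 + 176 = 1046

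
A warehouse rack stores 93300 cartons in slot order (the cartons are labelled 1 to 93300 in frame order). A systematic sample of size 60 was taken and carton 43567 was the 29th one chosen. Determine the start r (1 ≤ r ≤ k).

27

k = 93300/60 = 1555
r = 43567 − (29−1)×1555 = 43567 − 43540 = 27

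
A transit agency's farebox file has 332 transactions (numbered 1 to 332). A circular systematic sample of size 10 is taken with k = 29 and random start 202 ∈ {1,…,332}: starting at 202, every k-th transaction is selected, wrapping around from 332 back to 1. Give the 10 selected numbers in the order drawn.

Selection 1: 202
Selection 2: 202 + 29 = 231
Selection 3: 231 + 29 = 260
Selection 4: 260 + 29 = 289
Selection 5: 289 + 29 = 318
Selection 6: 318 + 29 = 347 → 347 − 332 = 15
Selection 7: 15 + 29 = 44
Selection 8: 44 + 29 = 73
Selection 9: 73 + 29 = 102
Selection 10: 102 + 29 = 131

202, 231, 260, 289, 318, 15, 44, 73, 102, 131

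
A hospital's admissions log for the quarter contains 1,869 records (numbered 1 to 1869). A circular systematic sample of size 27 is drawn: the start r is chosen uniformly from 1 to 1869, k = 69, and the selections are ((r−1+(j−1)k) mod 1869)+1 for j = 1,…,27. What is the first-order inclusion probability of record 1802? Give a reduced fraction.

9/623

For each position j, as r ranges over 1…1869 the j-th selection hits every record exactly once, so record 1802 is selected for exactly 27 of the 1869 starts.
Inclusion probability = 27/1869 = 9/623.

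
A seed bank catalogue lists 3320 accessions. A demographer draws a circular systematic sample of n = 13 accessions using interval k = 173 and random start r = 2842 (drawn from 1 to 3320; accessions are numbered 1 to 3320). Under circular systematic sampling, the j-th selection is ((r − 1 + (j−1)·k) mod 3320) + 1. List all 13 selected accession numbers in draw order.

2842, 3015, 3188, 41, 214, 387, 560, 733, 906, 1079, 1252, 1425, 1598

Selection 1: 2842
Selection 2: 2842 + 173 = 3015
Selection 3: 3015 + 173 = 3188
Selection 4: 3188 + 173 = 3361 → 3361 − 3320 = 41
Selection 5: 41 + 173 = 214
Selection 6: 214 + 173 = 387
Selection 7: 387 + 173 = 560
Selection 8: 560 + 173 = 733
Selection 9: 733 + 173 = 906
Selection 10: 906 + 173 = 1079
Selection 11: 1079 + 173 = 1252
Selection 12: 1252 + 173 = 1425
Selection 13: 1425 + 173 = 1598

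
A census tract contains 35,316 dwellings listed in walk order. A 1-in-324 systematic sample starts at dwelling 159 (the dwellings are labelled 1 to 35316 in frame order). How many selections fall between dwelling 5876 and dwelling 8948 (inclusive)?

10

k = 324
First selection ≥ 5876: 159 + ⌈(5876−159)/324⌉·324 = 159 + 18×324 = 5991
Last selection ≤ 8948: 159 + ⌊(8948−159)/324⌋·324 = 159 + 27×324 = 8907
Count = 27 − 18 + 1 = 10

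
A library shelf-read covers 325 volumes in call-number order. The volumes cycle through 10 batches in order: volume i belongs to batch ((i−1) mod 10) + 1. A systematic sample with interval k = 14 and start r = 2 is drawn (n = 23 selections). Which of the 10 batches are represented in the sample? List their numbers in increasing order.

2, 4, 6, 8, 10

Consecutive selections differ by k = 14, so their batch numbers differ by 14 mod 10 = 4.
gcd(14, 10) = 2, so the sample visits 10/2 = 5 distinct residues mod 10.
Start 2 is batch 2; the batches hit are 2, 4, 6, 8, 10.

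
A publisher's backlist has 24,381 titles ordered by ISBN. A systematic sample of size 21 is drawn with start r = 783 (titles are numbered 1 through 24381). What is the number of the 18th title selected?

20520

k = 24381/21 = 1161
18th selection = r + (18−1)·k = 783 + 17×1161 = 783 + 19737 = 20520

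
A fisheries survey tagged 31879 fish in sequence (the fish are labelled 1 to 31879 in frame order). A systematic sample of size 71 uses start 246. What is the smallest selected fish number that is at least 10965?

11022

k = 31879/71 = 449
Steps past start: ⌈(10965 − 246)/449⌉ = ⌈10719/449⌉ = 24
Selected fish: 246 + 24×449 = 11022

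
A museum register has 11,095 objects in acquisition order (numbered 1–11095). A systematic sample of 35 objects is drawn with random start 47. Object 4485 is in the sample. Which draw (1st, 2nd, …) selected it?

15

k = 11095/35 = 317
position = (4485 − 47)/317 + 1 = 4438/317 + 1 = 14 + 1 = 15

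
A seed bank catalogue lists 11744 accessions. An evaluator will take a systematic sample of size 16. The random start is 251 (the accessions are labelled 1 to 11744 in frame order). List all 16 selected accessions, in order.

251, 985, 1719, 2453, 3187, 3921, 4655, 5389, 6123, 6857, 7591, 8325, 9059, 9793, 10527, 11261

k = N/n = 11744/16 = 734
accession 1: 251
accession 2: 251 + 734 = 985
accession 3: 985 + 734 = 1719
accession 4: 1719 + 734 = 2453
accession 5: 2453 + 734 = 3187
accession 6: 3187 + 734 = 3921
accession 7: 3921 + 734 = 4655
accession 8: 4655 + 734 = 5389
accession 9: 5389 + 734 = 6123
accession 10: 6123 + 734 = 6857
accession 11: 6857 + 734 = 7591
accession 12: 7591 + 734 = 8325
accession 13: 8325 + 734 = 9059
accession 14: 9059 + 734 = 9793
accession 15: 9793 + 734 = 10527
accession 16: 10527 + 734 = 11261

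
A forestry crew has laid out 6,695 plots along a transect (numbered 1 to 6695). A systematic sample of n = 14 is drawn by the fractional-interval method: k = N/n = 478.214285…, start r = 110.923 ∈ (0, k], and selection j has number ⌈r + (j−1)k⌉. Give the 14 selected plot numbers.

j=1: r + 0k = 110.923 → ⌈·⌉ = 111
j=2: r + 1k = 589.137285… → ⌈·⌉ = 590
j=3: r + 2k = 1067.351571… → ⌈·⌉ = 1068
j=4: r + 3k = 1545.565857… → ⌈·⌉ = 1546
j=5: r + 4k = 2023.780142… → ⌈·⌉ = 2024
j=6: r + 5k = 2501.994428… → ⌈·⌉ = 2502
j=7: r + 6k = 2980.208714… → ⌈·⌉ = 2981
j=8: r + 7k = 3458.423 → ⌈·⌉ = 3459
j=9: r + 8k = 3936.637285… → ⌈·⌉ = 3937
j=10: r + 9k = 4414.851571… → ⌈·⌉ = 4415
j=11: r + 10k = 4893.065857… → ⌈·⌉ = 4894
j=12: r + 11k = 5371.280142… → ⌈·⌉ = 5372
j=13: r + 12k = 5849.494428… → ⌈·⌉ = 5850
j=14: r + 13k = 6327.708714… → ⌈·⌉ = 6328

111, 590, 1068, 1546, 2024, 2502, 2981, 3459, 3937, 4415, 4894, 5372, 5850, 6328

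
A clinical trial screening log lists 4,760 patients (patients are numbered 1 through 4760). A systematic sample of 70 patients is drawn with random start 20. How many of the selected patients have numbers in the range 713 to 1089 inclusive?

k = 4760/70 = 68
First selection ≥ 713: 20 + ⌈(713−20)/68⌉·68 = 20 + 11×68 = 768
Last selection ≤ 1089: 20 + ⌊(1089−20)/68⌋·68 = 20 + 15×68 = 1040
Count = 15 − 11 + 1 = 5

5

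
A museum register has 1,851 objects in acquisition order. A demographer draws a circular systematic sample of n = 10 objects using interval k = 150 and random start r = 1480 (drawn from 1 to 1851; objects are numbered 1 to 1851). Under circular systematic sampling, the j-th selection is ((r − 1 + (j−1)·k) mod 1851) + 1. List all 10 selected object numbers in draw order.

Selection 1: 1480
Selection 2: 1480 + 150 = 1630
Selection 3: 1630 + 150 = 1780
Selection 4: 1780 + 150 = 1930 → 1930 − 1851 = 79
Selection 5: 79 + 150 = 229
Selection 6: 229 + 150 = 379
Selection 7: 379 + 150 = 529
Selection 8: 529 + 150 = 679
Selection 9: 679 + 150 = 829
Selection 10: 829 + 150 = 979

1480, 1630, 1780, 79, 229, 379, 529, 679, 829, 979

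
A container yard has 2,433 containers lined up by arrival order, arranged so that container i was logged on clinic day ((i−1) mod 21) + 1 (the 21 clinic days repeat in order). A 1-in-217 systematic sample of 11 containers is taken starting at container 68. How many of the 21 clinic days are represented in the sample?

Consecutive selections differ by k = 217, so their clinic day numbers differ by 217 mod 21 = 7.
gcd(217, 21) = 7, so the sample visits 21/7 = 3 distinct residues mod 21.
Start 68 is clinic day 5; the clinic days hit are 5, 12, 19.

3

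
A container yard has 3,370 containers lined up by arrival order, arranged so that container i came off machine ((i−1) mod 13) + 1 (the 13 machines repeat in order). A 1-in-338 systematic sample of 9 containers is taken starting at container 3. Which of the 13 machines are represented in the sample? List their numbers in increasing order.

3

Consecutive selections differ by k = 338, so their machine numbers differ by 338 mod 13 = 0.
gcd(338, 13) = 13, so the sample visits 13/13 = 1 distinct residues mod 13.
Start 3 is machine 3; the machines hit are 3.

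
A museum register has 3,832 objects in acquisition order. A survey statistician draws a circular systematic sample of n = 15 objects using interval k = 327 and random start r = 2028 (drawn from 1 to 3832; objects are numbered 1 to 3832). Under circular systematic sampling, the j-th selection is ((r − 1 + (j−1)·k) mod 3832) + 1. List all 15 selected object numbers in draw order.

Selection 1: 2028
Selection 2: 2028 + 327 = 2355
Selection 3: 2355 + 327 = 2682
Selection 4: 2682 + 327 = 3009
Selection 5: 3009 + 327 = 3336
Selection 6: 3336 + 327 = 3663
Selection 7: 3663 + 327 = 3990 → 3990 − 3832 = 158
Selection 8: 158 + 327 = 485
Selection 9: 485 + 327 = 812
Selection 10: 812 + 327 = 1139
Selection 11: 1139 + 327 = 1466
Selection 12: 1466 + 327 = 1793
Selection 13: 1793 + 327 = 2120
Selection 14: 2120 + 327 = 2447
Selection 15: 2447 + 327 = 2774

2028, 2355, 2682, 3009, 3336, 3663, 158, 485, 812, 1139, 1466, 1793, 2120, 2447, 2774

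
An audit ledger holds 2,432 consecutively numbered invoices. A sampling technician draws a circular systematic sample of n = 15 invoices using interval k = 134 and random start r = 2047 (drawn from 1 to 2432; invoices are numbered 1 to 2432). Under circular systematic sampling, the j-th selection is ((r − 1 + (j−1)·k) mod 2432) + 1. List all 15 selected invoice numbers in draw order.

Selection 1: 2047
Selection 2: 2047 + 134 = 2181
Selection 3: 2181 + 134 = 2315
Selection 4: 2315 + 134 = 2449 → 2449 − 2432 = 17
Selection 5: 17 + 134 = 151
Selection 6: 151 + 134 = 285
Selection 7: 285 + 134 = 419
Selection 8: 419 + 134 = 553
Selection 9: 553 + 134 = 687
Selection 10: 687 + 134 = 821
Selection 11: 821 + 134 = 955
Selection 12: 955 + 134 = 1089
Selection 13: 1089 + 134 = 1223
Selection 14: 1223 + 134 = 1357
Selection 15: 1357 + 134 = 1491

2047, 2181, 2315, 17, 151, 285, 419, 553, 687, 821, 955, 1089, 1223, 1357, 1491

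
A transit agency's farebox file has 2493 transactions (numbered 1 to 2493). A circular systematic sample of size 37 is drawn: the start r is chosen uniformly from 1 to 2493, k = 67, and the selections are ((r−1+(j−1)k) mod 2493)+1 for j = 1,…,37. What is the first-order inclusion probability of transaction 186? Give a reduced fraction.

For each position j, as r ranges over 1…2493 the j-th selection hits every transaction exactly once, so transaction 186 is selected for exactly 37 of the 2493 starts.
Inclusion probability = 37/2493.

37/2493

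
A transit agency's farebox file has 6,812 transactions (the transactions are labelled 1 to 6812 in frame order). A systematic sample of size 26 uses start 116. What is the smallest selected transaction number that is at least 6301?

k = 6812/26 = 262
Steps past start: ⌈(6301 − 116)/262⌉ = ⌈6185/262⌉ = 24
Selected transaction: 116 + 24×262 = 6404

6404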